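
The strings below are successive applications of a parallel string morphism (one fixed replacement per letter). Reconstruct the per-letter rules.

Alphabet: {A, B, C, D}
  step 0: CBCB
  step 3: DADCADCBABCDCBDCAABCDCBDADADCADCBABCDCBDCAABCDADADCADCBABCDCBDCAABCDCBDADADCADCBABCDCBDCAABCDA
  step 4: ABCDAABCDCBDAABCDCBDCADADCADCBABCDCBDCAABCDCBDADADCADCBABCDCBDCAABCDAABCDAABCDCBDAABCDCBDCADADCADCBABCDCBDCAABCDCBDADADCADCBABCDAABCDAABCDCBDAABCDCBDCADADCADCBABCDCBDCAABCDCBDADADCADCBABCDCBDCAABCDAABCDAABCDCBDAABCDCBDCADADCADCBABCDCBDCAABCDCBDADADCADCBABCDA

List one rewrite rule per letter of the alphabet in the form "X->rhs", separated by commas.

A->DA, B->DCA, C->DCB, D->ABC

  step 3 ⇒ step 4: DADCADCBABCDCBDCAABCDCBDADADCADCBABCDCBDCAABCDADADCADCBABCDCBDCAABCDCBDADADCADCBABCDCBDCAABCDA ⇒ ABC·DA·ABC·DCB·DA·ABC·DCB·DCA·DA·DCA·DCB·ABC·DCB·DCA·ABC·DCB·DA·DA·DCA·DCB·ABC·DCB·DCA·ABC·DA·ABC·DA·ABC·DCB·DA·ABC·DCB·DCA·DA·DCA·DCB·ABC·DCB·DCA·ABC·DCB·DA·DA·DCA·DCB·ABC·DA·ABC·DA·ABC·DCB·DA·ABC·DCB·DCA·DA·DCA·DCB·ABC·DCB·DCA·ABC·DCB·DA·DA·DCA·DCB·ABC·DCB·DCA·ABC·DA·ABC·DA·ABC·DCB·DA·ABC·DCB·DCA·DA·DCA·DCB·ABC·DCB·DCA·ABC·DCB·DA·DA·DCA·DCB·ABC·DA
    A ↦ DA
    B ↦ DCA
    C ↦ DCB
    D ↦ ABC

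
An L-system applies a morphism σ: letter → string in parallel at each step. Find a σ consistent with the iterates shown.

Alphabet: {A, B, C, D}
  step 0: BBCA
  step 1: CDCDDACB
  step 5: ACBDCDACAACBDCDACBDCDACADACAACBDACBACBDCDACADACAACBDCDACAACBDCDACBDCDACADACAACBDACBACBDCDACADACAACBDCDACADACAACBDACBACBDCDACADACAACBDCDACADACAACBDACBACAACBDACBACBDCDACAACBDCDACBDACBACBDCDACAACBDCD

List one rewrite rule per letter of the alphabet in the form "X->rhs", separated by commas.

  step 0 ⇒ step 1: BBCA ⇒ CD·CD·D·ACB
    A ↦ ACB
    B ↦ CD
    C ↦ D
    D ↦ ACA  (constrained at step 1)

A->ACB, B->CD, C->D, D->ACA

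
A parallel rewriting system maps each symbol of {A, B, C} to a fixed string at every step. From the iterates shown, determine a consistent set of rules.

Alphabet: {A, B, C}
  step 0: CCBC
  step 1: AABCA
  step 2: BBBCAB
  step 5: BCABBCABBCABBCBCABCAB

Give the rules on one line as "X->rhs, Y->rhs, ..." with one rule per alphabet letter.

A->B, B->BC, C->A

  step 1 ⇒ step 2: AABCA ⇒ B·B·BC·A·B
    A ↦ B
    B ↦ BC
    C ↦ A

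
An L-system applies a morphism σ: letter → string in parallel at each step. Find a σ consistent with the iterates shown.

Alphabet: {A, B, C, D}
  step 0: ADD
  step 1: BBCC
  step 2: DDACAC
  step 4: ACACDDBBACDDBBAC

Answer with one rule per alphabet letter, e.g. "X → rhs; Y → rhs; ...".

  step 1 ⇒ step 2: BBCC ⇒ D·D·AC·AC
    B ↦ D
    C ↦ AC
  step 0 ⇒ step 1: ADD ⇒ BB·C·C
    A ↦ BB
  step 0 ⇒ step 1: ADD ⇒ BB·C·C
    D ↦ C

A->BB, B->D, C->AC, D->C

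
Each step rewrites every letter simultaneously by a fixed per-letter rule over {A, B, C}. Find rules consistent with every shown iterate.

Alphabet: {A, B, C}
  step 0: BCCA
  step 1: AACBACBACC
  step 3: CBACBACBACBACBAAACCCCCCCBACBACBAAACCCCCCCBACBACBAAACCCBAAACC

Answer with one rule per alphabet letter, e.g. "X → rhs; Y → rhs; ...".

A->CC, B->AA, C->CBA

  step 0 ⇒ step 1: BCCA ⇒ AA·CBA·CBA·CC
    A ↦ CC
    B ↦ AA
    C ↦ CBA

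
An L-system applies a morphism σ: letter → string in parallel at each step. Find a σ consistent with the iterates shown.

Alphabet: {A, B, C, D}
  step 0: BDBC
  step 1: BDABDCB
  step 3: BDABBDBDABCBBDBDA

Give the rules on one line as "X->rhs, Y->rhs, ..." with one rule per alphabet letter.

A->B, B->BD, C->CB, D->A

  step 0 ⇒ step 1: BDBC ⇒ BD·A·BD·CB
    B ↦ BD
    C ↦ CB
    D ↦ A
    A ↦ B  (constrained at step 1)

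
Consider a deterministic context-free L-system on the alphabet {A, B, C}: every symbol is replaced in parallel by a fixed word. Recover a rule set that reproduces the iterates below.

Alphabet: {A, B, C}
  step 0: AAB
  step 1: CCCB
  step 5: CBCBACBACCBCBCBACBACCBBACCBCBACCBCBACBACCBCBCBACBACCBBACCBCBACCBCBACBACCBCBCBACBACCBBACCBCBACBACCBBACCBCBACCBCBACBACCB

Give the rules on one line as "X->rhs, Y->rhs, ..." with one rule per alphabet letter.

  step 0 ⇒ step 1: AAB ⇒ C·C·CB
    A ↦ C
    B ↦ CB
    C ↦ BAC  (constrained at step 1)

A->C, B->CB, C->BAC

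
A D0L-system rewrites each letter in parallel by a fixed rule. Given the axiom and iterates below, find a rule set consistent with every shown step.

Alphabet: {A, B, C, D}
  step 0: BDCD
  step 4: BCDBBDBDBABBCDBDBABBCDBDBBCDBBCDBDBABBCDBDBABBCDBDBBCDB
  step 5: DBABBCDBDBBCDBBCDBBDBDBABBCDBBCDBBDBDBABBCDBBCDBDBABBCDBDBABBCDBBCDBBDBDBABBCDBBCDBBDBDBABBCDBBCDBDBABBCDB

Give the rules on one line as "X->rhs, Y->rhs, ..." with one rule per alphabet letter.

A->B, B->DB, C->AB, D->BC

  step 4 ⇒ step 5: BCDBBDBDBABBCDBDBABBCDBDBBCDBBCDBDBABBCDBDBABBCDBDBBCDB ⇒ DB·AB·BC·DB·DB·BC·DB·BC·DB·B·DB·DB·AB·BC·DB·BC·DB·B·DB·DB·AB·BC·DB·BC·DB·DB·AB·BC·DB·DB·AB·BC·DB·BC·DB·B·DB·DB·AB·BC·DB·BC·DB·B·DB·DB·AB·BC·DB·BC·DB·DB·AB·BC·DB
    A ↦ B
    B ↦ DB
    C ↦ AB
    D ↦ BC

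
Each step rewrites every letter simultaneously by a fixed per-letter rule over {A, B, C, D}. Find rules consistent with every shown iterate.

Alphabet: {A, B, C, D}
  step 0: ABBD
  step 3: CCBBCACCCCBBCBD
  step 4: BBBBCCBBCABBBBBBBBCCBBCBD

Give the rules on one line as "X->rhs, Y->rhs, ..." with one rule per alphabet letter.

A->CA, B->C, C->BB, D->BD

  step 3 ⇒ step 4: CCBBCACCCCBBCBD ⇒ BB·BB·C·C·BB·CA·BB·BB·BB·BB·C·C·BB·C·BD
    A ↦ CA
    B ↦ C
    C ↦ BB
    D ↦ BD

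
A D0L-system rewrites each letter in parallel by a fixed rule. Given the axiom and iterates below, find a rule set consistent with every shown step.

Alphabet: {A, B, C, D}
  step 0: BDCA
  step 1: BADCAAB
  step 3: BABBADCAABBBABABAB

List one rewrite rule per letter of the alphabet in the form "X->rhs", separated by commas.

A->B, B->BA, C->AA, D->DC

  step 0 ⇒ step 1: BDCA ⇒ BA·DC·AA·B
    A ↦ B
    B ↦ BA
    C ↦ AA
    D ↦ DC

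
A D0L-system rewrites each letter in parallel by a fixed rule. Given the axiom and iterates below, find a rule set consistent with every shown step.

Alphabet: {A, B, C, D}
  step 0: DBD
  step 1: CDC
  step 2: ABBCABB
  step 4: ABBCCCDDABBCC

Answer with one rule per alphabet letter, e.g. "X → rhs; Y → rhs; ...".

A->C, B->D, C->ABB, D->C

  step 1 ⇒ step 2: CDC ⇒ ABB·C·ABB
    C ↦ ABB
    D ↦ C
    A ↦ C  (constrained at step 2)
  step 0 ⇒ step 1: DBD ⇒ C·D·C
    B ↦ D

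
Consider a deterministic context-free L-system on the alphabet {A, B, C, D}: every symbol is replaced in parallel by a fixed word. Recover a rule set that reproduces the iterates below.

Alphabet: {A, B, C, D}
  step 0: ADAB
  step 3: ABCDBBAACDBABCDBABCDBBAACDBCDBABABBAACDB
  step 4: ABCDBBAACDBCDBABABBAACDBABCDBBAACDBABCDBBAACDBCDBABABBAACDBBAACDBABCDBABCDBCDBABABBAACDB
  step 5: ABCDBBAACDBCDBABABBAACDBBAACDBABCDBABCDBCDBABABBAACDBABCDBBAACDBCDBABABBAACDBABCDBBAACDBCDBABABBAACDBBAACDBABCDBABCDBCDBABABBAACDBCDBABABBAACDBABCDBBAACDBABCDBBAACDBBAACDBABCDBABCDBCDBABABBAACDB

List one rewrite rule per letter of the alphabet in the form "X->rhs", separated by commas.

  step 4 ⇒ step 5: ABCDBBAACDBCDBABABBAACDBABCDBBAACDBABCDBBAACDBCDBABABBAACDBBAACDBABCDBABCDBCDBABABBAACDB ⇒ AB·CDB·BA·A·CDB·CDB·AB·AB·BA·A·CDB·BA·A·CDB·AB·CDB·AB·CDB·CDB·AB·AB·BA·A·CDB·AB·CDB·BA·A·CDB·CDB·AB·AB·BA·A·CDB·AB·CDB·BA·A·CDB·CDB·AB·AB·BA·A·CDB·BA·A·CDB·AB·CDB·AB·CDB·CDB·AB·AB·BA·A·CDB·CDB·AB·AB·BA·A·CDB·AB·CDB·BA·A·CDB·AB·CDB·BA·A·CDB·BA·A·CDB·AB·CDB·AB·CDB·CDB·AB·AB·BA·A·CDB
    A ↦ AB
    B ↦ CDB
    C ↦ BA
    D ↦ A

A->AB, B->CDB, C->BA, D->A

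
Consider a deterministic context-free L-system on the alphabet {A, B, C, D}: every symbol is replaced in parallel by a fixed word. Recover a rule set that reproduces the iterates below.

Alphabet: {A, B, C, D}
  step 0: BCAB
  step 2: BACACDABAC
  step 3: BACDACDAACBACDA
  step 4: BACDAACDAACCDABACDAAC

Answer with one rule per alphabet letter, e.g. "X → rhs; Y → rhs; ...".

  step 3 ⇒ step 4: BACDACDAACBACDA ⇒ BA·C·DA·A·C·DA·A·C·C·DA·BA·C·DA·A·C
    A ↦ C
    B ↦ BA
    C ↦ DA
    D ↦ A

A->C, B->BA, C->DA, D->A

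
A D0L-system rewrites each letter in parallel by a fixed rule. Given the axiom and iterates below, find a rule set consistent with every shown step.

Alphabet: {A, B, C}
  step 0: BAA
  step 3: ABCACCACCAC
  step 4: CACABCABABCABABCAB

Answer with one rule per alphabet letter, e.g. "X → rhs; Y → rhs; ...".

A->C, B->AC, C->AB

  step 3 ⇒ step 4: ABCACCACCAC ⇒ C·AC·AB·C·AB·AB·C·AB·AB·C·AB
    A ↦ C
    B ↦ AC
    C ↦ AB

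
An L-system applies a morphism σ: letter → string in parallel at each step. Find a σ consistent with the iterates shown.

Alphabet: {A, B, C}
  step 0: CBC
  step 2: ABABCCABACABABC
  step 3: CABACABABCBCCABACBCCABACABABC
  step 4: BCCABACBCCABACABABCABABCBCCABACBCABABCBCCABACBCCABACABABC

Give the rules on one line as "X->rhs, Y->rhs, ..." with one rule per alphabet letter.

  step 3 ⇒ step 4: CABACABABCBCCABACBCCABACABABC ⇒ BC·C·ABA·C·BC·C·ABA·C·ABA·BC·ABA·BC·BC·C·ABA·C·BC·ABA·BC·BC·C·ABA·C·BC·C·ABA·C·ABA·BC
    A ↦ C
    B ↦ ABA
    C ↦ BC

A->C, B->ABA, C->BC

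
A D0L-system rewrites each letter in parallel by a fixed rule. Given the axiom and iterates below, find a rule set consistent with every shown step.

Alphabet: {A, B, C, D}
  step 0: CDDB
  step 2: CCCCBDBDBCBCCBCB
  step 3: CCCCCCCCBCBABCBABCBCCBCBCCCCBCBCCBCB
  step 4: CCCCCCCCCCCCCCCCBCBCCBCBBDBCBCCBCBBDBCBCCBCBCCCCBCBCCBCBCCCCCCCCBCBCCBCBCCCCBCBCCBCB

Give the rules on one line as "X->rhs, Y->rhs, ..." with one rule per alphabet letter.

A->BD, B->BCB, C->CC, D->A

  step 3 ⇒ step 4: CCCCCCCCBCBABCBABCBCCBCBCCCCBCBCCBCB ⇒ CC·CC·CC·CC·CC·CC·CC·CC·BCB·CC·BCB·BD·BCB·CC·BCB·BD·BCB·CC·BCB·CC·CC·BCB·CC·BCB·CC·CC·CC·CC·BCB·CC·BCB·CC·CC·BCB·CC·BCB
    A ↦ BD
    B ↦ BCB
    C ↦ CC
  step 2 ⇒ step 3: CCCCBDBDBCBCCBCB ⇒ CC·CC·CC·CC·BCB·A·BCB·A·BCB·CC·BCB·CC·CC·BCB·CC·BCB
    D ↦ A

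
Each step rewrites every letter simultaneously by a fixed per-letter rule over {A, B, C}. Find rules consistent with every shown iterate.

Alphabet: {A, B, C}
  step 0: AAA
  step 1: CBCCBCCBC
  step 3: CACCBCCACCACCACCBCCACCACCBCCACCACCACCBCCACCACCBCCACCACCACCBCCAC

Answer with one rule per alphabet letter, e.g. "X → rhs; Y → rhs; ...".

A->CBC, B->C, C->CAC

  step 0 ⇒ step 1: AAA ⇒ CBC·CBC·CBC
    A ↦ CBC
    B ↦ C  (constrained at step 1)
    C ↦ CAC  (constrained at step 1)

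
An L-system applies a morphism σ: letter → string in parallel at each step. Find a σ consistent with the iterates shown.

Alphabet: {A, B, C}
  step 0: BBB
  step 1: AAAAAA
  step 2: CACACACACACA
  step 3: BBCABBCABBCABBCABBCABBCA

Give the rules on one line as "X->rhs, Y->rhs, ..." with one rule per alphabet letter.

A->CA, B->AA, C->BB

  step 2 ⇒ step 3: CACACACACACA ⇒ BB·CA·BB·CA·BB·CA·BB·CA·BB·CA·BB·CA
    A ↦ CA
    C ↦ BB
  step 0 ⇒ step 1: BBB ⇒ AA·AA·AA
    B ↦ AA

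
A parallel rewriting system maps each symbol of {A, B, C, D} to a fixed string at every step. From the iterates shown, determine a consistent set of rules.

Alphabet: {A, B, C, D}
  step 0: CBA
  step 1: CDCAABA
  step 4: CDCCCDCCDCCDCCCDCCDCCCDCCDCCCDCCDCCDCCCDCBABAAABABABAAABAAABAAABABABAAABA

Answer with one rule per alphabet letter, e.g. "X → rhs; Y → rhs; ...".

A->BA, B->AA, C->CDC, D->C

  step 0 ⇒ step 1: CBA ⇒ CDC·AA·BA
    A ↦ BA
    B ↦ AA
    C ↦ CDC
    D ↦ C  (constrained at step 1)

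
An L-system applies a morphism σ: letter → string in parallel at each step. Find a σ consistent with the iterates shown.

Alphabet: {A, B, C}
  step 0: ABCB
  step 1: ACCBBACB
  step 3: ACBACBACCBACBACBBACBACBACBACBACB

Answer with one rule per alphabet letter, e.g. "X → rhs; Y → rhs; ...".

  step 0 ⇒ step 1: ABCB ⇒ AC·CB·BA·CB
    A ↦ AC
    B ↦ CB
    C ↦ BA

A->AC, B->CB, C->BA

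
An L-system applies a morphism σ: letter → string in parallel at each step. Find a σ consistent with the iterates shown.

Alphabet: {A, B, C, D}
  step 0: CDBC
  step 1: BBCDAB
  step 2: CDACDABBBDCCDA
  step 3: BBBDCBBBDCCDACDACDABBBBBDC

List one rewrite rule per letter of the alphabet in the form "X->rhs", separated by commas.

A->BDC, B->CDA, C->B, D->B

  step 2 ⇒ step 3: CDACDABBBDCCDA ⇒ B·B·BDC·B·B·BDC·CDA·CDA·CDA·B·B·B·B·BDC
    A ↦ BDC
    B ↦ CDA
    C ↦ B
    D ↦ B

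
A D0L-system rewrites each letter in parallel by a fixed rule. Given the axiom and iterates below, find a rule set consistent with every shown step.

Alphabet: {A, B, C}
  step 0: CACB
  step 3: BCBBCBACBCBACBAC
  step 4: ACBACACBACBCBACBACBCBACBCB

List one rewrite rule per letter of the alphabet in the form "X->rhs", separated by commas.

  step 3 ⇒ step 4: BCBBCBACBCBACBAC ⇒ AC·B·AC·AC·B·AC·BC·B·AC·B·AC·BC·B·AC·BC·B
    A ↦ BC
    B ↦ AC
    C ↦ B

A->BC, B->AC, C->B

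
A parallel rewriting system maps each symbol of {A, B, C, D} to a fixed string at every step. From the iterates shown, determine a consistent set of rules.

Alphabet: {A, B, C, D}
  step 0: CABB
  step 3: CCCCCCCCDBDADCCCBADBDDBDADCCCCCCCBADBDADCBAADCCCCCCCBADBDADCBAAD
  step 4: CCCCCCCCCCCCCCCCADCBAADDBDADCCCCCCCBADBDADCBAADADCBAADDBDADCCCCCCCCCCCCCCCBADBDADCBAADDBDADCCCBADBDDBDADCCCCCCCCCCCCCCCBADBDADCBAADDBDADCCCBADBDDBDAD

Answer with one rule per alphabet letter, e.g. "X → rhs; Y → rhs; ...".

A->DBD, B->CBA, C->CC, D->AD

  step 3 ⇒ step 4: CCCCCCCCDBDADCCCBADBDDBDADCCCCCCCBADBDADCBAADCCCCCCCBADBDADCBAAD ⇒ CC·CC·CC·CC·CC·CC·CC·CC·AD·CBA·AD·DBD·AD·CC·CC·CC·CBA·DBD·AD·CBA·AD·AD·CBA·AD·DBD·AD·CC·CC·CC·CC·CC·CC·CC·CBA·DBD·AD·CBA·AD·DBD·AD·CC·CBA·DBD·DBD·AD·CC·CC·CC·CC·CC·CC·CC·CBA·DBD·AD·CBA·AD·DBD·AD·CC·CBA·DBD·DBD·AD
    A ↦ DBD
    B ↦ CBA
    C ↦ CC
    D ↦ AD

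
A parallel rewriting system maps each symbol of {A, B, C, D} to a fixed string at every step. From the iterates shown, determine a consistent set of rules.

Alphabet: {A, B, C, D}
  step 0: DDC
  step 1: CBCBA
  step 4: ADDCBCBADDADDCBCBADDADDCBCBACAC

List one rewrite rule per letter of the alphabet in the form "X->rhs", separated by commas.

A->ADD, B->C, C->A, D->CB

  step 0 ⇒ step 1: DDC ⇒ CB·CB·A
    C ↦ A
    D ↦ CB
    A ↦ ADD  (constrained at step 1)
    B ↦ C  (constrained at step 1)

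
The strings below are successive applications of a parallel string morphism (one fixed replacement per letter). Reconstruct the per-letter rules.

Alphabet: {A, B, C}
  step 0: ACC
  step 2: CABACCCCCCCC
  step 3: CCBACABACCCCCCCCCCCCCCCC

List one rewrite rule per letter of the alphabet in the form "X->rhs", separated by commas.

A->BA, B->CA, C->CC

  step 2 ⇒ step 3: CABACCCCCCCC ⇒ CC·BA·CA·BA·CC·CC·CC·CC·CC·CC·CC·CC
    A ↦ BA
    B ↦ CA
    C ↦ CC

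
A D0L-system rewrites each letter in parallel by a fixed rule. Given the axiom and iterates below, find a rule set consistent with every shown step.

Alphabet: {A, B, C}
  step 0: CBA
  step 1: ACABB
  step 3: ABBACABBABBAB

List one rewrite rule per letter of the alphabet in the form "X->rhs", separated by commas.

  step 0 ⇒ step 1: CBA ⇒ AC·AB·B
    A ↦ B
    B ↦ AB
    C ↦ AC

A->B, B->AB, C->AC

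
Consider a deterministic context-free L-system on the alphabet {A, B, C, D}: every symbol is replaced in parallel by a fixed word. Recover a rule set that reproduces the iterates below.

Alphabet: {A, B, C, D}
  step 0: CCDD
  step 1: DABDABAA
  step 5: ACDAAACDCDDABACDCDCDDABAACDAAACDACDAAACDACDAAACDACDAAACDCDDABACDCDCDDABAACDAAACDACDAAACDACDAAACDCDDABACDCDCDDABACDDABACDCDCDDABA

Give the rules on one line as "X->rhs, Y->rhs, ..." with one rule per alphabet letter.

A->CD, B->AAA, C->DAB, D->A

  step 0 ⇒ step 1: CCDD ⇒ DAB·DAB·A·A
    C ↦ DAB
    D ↦ A
    A ↦ CD  (constrained at step 1)
    B ↦ AAA  (constrained at step 1)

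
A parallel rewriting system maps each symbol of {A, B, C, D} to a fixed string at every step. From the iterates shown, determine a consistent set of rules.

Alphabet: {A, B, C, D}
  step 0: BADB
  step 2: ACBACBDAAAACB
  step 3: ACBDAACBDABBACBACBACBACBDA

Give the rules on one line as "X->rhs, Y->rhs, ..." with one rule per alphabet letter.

A->ACB, B->A, C->D, D->BB

  step 2 ⇒ step 3: ACBACBDAAAACB ⇒ ACB·D·A·ACB·D·A·BB·ACB·ACB·ACB·ACB·D·A
    A ↦ ACB
    B ↦ A
    C ↦ D
    D ↦ BB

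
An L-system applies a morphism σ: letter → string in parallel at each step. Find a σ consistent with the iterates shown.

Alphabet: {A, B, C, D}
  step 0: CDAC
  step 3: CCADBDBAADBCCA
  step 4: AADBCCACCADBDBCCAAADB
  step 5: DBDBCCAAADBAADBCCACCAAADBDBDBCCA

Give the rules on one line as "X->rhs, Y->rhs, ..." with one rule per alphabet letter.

A->DB, B->A, C->A, D->CC

  step 4 ⇒ step 5: AADBCCACCADBDBCCAAADB ⇒ DB·DB·CC·A·A·A·DB·A·A·DB·CC·A·CC·A·A·A·DB·DB·DB·CC·A
    A ↦ DB
    B ↦ A
    C ↦ A
    D ↦ CC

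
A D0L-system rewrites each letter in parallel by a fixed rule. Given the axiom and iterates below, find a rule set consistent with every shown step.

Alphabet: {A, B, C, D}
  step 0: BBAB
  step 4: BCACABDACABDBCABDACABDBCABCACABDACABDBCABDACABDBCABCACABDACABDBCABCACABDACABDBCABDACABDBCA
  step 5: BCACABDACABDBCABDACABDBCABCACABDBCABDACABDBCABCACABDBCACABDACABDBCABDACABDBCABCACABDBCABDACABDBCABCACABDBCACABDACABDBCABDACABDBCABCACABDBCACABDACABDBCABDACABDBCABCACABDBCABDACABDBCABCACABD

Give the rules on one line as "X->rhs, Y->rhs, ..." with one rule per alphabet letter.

  step 4 ⇒ step 5: BCACABDACABDBCABDACABDBCABCACABDACABDBCABDACABDBCABCACABDACABDBCABCACABDACABDBCABDACABDBCA ⇒ BC·ACA·BD·ACA·BD·BC·A·BD·ACA·BD·BC·A·BC·ACA·BD·BC·A·BD·ACA·BD·BC·A·BC·ACA·BD·BC·ACA·BD·ACA·BD·BC·A·BD·ACA·BD·BC·A·BC·ACA·BD·BC·A·BD·ACA·BD·BC·A·BC·ACA·BD·BC·ACA·BD·ACA·BD·BC·A·BD·ACA·BD·BC·A·BC·ACA·BD·BC·ACA·BD·ACA·BD·BC·A·BD·ACA·BD·BC·A·BC·ACA·BD·BC·A·BD·ACA·BD·BC·A·BC·ACA·BD
    A ↦ BD
    B ↦ BC
    C ↦ ACA
    D ↦ A

A->BD, B->BC, C->ACA, D->A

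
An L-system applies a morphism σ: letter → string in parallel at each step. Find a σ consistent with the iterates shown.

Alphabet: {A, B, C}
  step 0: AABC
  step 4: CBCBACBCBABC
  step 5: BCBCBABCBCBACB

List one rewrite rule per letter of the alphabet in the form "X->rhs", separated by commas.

  step 4 ⇒ step 5: CBCBACBCBABC ⇒ B·C·B·C·BA·B·C·B·C·BA·C·B
    A ↦ BA
    B ↦ C
    C ↦ B

A->BA, B->C, C->B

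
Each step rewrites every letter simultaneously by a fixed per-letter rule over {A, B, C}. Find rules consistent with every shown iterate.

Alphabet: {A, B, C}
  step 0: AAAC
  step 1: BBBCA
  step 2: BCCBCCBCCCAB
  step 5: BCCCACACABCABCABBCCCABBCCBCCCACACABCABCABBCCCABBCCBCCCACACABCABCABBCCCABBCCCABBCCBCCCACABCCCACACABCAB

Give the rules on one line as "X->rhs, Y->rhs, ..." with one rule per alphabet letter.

  step 1 ⇒ step 2: BBBCA ⇒ BCC·BCC·BCC·CA·B
    A ↦ B
    B ↦ BCC
    C ↦ CA

A->B, B->BCC, C->CA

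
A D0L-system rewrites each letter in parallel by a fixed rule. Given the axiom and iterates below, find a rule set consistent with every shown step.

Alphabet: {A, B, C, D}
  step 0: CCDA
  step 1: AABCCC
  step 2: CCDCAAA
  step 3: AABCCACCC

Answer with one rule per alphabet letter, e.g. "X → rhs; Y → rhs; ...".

A->C, B->DC, C->A, D->BCC

  step 2 ⇒ step 3: CCDCAAA ⇒ A·A·BCC·A·C·C·C
    A ↦ C
    C ↦ A
    D ↦ BCC
  step 1 ⇒ step 2: AABCCC ⇒ C·C·DC·A·A·A
    B ↦ DC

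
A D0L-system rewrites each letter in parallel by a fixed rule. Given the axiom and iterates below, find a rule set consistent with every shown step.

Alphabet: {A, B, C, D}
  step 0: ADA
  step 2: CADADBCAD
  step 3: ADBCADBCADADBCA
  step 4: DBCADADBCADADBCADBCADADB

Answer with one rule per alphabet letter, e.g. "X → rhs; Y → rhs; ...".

  step 3 ⇒ step 4: ADBCADBCADADBCA ⇒ DB·CA·D·A·DB·CA·D·A·DB·CA·DB·CA·D·A·DB
    A ↦ DB
    B ↦ D
    C ↦ A
    D ↦ CA

A->DB, B->D, C->A, D->CA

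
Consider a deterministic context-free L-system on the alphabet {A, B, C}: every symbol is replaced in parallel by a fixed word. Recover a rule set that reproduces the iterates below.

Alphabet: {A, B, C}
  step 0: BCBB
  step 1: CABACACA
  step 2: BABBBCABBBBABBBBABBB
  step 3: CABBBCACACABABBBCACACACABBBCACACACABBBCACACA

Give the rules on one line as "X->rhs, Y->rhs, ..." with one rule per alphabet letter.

A->BBB, B->CA, C->BA

  step 2 ⇒ step 3: BABBBCABBBBABBBBABBB ⇒ CA·BBB·CA·CA·CA·BA·BBB·CA·CA·CA·CA·BBB·CA·CA·CA·CA·BBB·CA·CA·CA
    A ↦ BBB
    B ↦ CA
    C ↦ BA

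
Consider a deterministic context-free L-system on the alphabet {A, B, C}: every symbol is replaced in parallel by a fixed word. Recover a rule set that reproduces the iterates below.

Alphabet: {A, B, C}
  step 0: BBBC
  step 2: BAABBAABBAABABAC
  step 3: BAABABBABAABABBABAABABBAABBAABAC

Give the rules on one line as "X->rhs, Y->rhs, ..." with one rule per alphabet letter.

A->AB, B->BA, C->AC

  step 2 ⇒ step 3: BAABBAABBAABABAC ⇒ BA·AB·AB·BA·BA·AB·AB·BA·BA·AB·AB·BA·AB·BA·AB·AC
    A ↦ AB
    B ↦ BA
    C ↦ AC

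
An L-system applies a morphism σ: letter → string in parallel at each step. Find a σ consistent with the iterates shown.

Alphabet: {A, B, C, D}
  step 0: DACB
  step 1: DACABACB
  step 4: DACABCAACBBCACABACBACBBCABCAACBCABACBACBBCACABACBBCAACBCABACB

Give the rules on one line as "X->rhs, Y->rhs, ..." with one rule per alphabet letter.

  step 0 ⇒ step 1: DACB ⇒ DA·CA·B·ACB
    A ↦ CA
    B ↦ ACB
    C ↦ B
    D ↦ DA

A->CA, B->ACB, C->B, D->DA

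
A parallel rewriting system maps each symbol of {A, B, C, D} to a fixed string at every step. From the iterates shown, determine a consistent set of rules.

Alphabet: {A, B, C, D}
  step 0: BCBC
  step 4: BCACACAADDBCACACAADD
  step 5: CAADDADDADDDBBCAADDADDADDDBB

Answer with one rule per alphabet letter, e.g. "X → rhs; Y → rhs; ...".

A->D, B->CA, C->AD, D->B

  step 4 ⇒ step 5: BCACACAADDBCACACAADD ⇒ CA·AD·D·AD·D·AD·D·D·B·B·CA·AD·D·AD·D·AD·D·D·B·B
    A ↦ D
    B ↦ CA
    C ↦ AD
    D ↦ B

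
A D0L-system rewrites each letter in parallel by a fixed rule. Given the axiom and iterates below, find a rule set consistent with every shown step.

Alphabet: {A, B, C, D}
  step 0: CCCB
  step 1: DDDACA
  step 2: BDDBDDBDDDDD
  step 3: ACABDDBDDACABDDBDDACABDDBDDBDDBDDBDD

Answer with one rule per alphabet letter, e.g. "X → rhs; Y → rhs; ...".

A->D, B->ACA, C->D, D->BDD

  step 2 ⇒ step 3: BDDBDDBDDDDD ⇒ ACA·BDD·BDD·ACA·BDD·BDD·ACA·BDD·BDD·BDD·BDD·BDD
    B ↦ ACA
    D ↦ BDD
  step 1 ⇒ step 2: DDDACA ⇒ BDD·BDD·BDD·D·D·D
    A ↦ D
  step 0 ⇒ step 1: CCCB ⇒ D·D·D·ACA
    C ↦ D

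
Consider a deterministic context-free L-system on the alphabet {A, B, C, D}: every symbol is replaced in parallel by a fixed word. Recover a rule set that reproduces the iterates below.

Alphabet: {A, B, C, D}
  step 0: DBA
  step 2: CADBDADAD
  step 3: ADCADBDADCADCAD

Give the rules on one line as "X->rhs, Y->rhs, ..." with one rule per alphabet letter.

  step 2 ⇒ step 3: CADBDADAD ⇒ AD·C·AD·BD·AD·C·AD·C·AD
    A ↦ C
    B ↦ BD
    C ↦ AD
    D ↦ AD

A->C, B->BD, C->AD, D->AD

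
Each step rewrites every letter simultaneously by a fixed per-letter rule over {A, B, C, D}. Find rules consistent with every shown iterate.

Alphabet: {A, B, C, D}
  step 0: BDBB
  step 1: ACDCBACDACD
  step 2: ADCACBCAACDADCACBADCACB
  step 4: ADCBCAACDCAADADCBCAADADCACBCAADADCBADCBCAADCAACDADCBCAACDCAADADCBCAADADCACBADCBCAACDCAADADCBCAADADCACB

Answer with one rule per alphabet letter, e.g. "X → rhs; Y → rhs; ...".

  step 1 ⇒ step 2: ACDCBACDACD ⇒ AD·CA·CB·CA·ACD·AD·CA·CB·AD·CA·CB
    A ↦ AD
    B ↦ ACD
    C ↦ CA
    D ↦ CB

A->AD, B->ACD, C->CA, D->CB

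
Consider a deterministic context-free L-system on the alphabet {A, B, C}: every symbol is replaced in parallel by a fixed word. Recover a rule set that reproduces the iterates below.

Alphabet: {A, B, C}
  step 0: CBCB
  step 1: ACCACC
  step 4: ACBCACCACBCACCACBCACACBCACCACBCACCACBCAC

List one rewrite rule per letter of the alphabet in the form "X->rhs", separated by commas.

  step 0 ⇒ step 1: CBCB ⇒ AC·C·AC·C
    B ↦ C
    C ↦ AC
    A ↦ BC  (constrained at step 1)

A->BC, B->C, C->AC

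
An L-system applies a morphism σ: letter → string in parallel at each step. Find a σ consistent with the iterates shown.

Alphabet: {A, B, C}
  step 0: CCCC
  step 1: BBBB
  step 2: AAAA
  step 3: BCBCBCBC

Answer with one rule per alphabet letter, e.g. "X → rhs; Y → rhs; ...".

A->BC, B->A, C->B

  step 2 ⇒ step 3: AAAA ⇒ BC·BC·BC·BC
    A ↦ BC
  step 1 ⇒ step 2: BBBB ⇒ A·A·A·A
    B ↦ A
  step 0 ⇒ step 1: CCCC ⇒ B·B·B·B
    C ↦ B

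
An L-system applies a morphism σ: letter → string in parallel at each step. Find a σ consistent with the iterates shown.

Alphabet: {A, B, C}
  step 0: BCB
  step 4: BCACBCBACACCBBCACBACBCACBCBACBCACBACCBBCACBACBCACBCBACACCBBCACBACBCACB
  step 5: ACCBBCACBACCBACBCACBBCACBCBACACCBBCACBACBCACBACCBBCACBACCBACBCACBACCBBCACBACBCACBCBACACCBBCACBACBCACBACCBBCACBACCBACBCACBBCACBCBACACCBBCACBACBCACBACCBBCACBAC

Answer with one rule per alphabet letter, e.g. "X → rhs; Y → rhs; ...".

A->BCA, B->AC, C->CB

  step 4 ⇒ step 5: BCACBCBACACCBBCACBACBCACBCBACBCACBACCBBCACBACBCACBCBACACCBBCACBACBCACB ⇒ AC·CB·BCA·CB·AC·CB·AC·BCA·CB·BCA·CB·CB·AC·AC·CB·BCA·CB·AC·BCA·CB·AC·CB·BCA·CB·AC·CB·AC·BCA·CB·AC·CB·BCA·CB·AC·BCA·CB·CB·AC·AC·CB·BCA·CB·AC·BCA·CB·AC·CB·BCA·CB·AC·CB·AC·BCA·CB·BCA·CB·CB·AC·AC·CB·BCA·CB·AC·BCA·CB·AC·CB·BCA·CB·AC
    A ↦ BCA
    B ↦ AC
    C ↦ CB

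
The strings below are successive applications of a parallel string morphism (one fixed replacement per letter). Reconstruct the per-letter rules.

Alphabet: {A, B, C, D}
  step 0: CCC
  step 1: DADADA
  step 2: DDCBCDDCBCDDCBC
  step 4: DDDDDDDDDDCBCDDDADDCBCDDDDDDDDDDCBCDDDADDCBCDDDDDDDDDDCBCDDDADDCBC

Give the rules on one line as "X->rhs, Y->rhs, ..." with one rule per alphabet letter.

  step 1 ⇒ step 2: DADADA ⇒ DD·CBC·DD·CBC·DD·CBC
    A ↦ CBC
    D ↦ DD
    B ↦ DC  (constrained at step 2)
  step 0 ⇒ step 1: CCC ⇒ DA·DA·DA
    C ↦ DA

A->CBC, B->DC, C->DA, D->DD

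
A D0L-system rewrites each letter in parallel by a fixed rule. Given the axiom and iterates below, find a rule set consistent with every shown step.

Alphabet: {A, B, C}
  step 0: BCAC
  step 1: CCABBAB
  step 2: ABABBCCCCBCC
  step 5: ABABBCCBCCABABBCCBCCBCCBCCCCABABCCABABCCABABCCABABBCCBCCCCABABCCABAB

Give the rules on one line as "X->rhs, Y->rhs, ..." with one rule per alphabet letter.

  step 1 ⇒ step 2: CCABBAB ⇒ AB·AB·B·CC·CC·B·CC
    A ↦ B
    B ↦ CC
    C ↦ AB

A->B, B->CC, C->AB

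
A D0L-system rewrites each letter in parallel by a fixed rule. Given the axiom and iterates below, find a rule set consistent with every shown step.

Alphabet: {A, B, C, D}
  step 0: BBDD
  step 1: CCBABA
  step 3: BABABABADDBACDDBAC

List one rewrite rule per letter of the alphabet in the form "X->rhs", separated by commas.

  step 0 ⇒ step 1: BBDD ⇒ C·C·BA·BA
    B ↦ C
    D ↦ BA
    A ↦ DB  (constrained at step 1)
    C ↦ DD  (constrained at step 1)

A->DB, B->C, C->DD, D->BA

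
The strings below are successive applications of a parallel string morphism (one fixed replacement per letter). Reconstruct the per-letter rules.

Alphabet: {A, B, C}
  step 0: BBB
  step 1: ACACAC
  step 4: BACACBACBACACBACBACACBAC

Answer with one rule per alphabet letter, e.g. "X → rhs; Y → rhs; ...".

  step 0 ⇒ step 1: BBB ⇒ AC·AC·AC
    B ↦ AC
    A ↦ B  (constrained at step 1)
    C ↦ AC  (constrained at step 1)

A->B, B->AC, C->AC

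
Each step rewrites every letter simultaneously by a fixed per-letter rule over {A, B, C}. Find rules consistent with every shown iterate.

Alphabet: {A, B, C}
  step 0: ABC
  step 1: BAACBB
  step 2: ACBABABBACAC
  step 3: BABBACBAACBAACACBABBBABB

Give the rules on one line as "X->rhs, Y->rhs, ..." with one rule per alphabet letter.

A->BA, B->AC, C->BB

  step 2 ⇒ step 3: ACBABABBACAC ⇒ BA·BB·AC·BA·AC·BA·AC·AC·BA·BB·BA·BB
    A ↦ BA
    B ↦ AC
    C ↦ BB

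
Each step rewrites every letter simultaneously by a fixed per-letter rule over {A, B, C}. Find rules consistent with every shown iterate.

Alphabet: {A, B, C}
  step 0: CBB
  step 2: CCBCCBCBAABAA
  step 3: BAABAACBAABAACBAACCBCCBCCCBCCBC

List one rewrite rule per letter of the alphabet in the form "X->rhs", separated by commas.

A->CBC, B->C, C->BAA

  step 2 ⇒ step 3: CCBCCBCBAABAA ⇒ BAA·BAA·C·BAA·BAA·C·BAA·C·CBC·CBC·C·CBC·CBC
    A ↦ CBC
    B ↦ C
    C ↦ BAA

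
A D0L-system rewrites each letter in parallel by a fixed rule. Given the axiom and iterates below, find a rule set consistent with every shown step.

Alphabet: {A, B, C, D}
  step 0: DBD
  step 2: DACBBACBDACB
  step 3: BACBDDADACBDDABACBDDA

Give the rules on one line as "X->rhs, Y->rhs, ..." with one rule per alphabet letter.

  step 2 ⇒ step 3: DACBBACBDACB ⇒ BA·CB·D·DA·DA·CB·D·DA·BA·CB·D·DA
    A ↦ CB
    B ↦ DA
    C ↦ D
    D ↦ BA

A->CB, B->DA, C->D, D->BA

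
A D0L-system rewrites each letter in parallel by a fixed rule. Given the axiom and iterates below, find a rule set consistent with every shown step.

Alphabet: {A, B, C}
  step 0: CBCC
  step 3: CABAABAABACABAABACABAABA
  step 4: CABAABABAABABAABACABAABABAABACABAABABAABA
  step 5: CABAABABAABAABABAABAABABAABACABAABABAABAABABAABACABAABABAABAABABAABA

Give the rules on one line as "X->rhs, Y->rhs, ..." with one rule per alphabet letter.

A->BA, B->A, C->CA

  step 4 ⇒ step 5: CABAABABAABABAABACABAABABAABACABAABABAABA ⇒ CA·BA·A·BA·BA·A·BA·A·BA·BA·A·BA·A·BA·BA·A·BA·CA·BA·A·BA·BA·A·BA·A·BA·BA·A·BA·CA·BA·A·BA·BA·A·BA·A·BA·BA·A·BA
    A ↦ BA
    B ↦ A
    C ↦ CA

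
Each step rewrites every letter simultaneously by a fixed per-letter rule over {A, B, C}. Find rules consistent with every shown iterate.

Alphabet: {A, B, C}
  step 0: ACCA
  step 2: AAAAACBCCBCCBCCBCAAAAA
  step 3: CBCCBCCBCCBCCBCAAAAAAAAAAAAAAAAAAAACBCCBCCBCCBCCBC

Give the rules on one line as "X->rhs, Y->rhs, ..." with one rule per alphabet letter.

  step 2 ⇒ step 3: AAAAACBCCBCCBCCBCAAAAA ⇒ CBC·CBC·CBC·CBC·CBC·AA·A·AA·AA·A·AA·AA·A·AA·AA·A·AA·CBC·CBC·CBC·CBC·CBC
    A ↦ CBC
    B ↦ A
    C ↦ AA

A->CBC, B->A, C->AA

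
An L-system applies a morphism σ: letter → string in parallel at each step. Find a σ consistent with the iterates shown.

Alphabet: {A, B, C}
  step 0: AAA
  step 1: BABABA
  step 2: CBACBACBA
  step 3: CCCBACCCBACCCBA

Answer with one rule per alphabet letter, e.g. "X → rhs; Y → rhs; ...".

A->BA, B->C, C->CC

  step 2 ⇒ step 3: CBACBACBA ⇒ CC·C·BA·CC·C·BA·CC·C·BA
    A ↦ BA
    B ↦ C
    C ↦ CC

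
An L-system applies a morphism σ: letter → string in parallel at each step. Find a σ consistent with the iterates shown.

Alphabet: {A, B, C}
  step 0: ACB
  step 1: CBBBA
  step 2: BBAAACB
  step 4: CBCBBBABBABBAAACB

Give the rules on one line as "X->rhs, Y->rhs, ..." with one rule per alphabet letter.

A->CB, B->A, C->BB

  step 1 ⇒ step 2: CBBBA ⇒ BB·A·A·A·CB
    A ↦ CB
    B ↦ A
    C ↦ BB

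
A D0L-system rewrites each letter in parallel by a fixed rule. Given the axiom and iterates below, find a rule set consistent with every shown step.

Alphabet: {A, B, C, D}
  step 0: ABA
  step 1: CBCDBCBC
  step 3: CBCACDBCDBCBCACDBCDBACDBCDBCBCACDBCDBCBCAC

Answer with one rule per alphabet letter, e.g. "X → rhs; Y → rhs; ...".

A->CBC, B->DB, C->AC, D->DBC

  step 0 ⇒ step 1: ABA ⇒ CBC·DB·CBC
    A ↦ CBC
    B ↦ DB
    C ↦ AC  (constrained at step 1)
    D ↦ DBC  (constrained at step 1)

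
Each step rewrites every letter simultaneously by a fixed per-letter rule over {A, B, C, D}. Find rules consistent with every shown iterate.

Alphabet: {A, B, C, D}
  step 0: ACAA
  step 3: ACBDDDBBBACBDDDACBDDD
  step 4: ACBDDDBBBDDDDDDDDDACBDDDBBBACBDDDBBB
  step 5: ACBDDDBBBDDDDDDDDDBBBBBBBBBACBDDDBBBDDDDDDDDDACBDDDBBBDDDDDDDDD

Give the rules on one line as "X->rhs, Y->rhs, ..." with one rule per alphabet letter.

  step 4 ⇒ step 5: ACBDDDBBBDDDDDDDDDACBDDDBBBACBDDDBBB ⇒ AC·B·DDD·B·B·B·DDD·DDD·DDD·B·B·B·B·B·B·B·B·B·AC·B·DDD·B·B·B·DDD·DDD·DDD·AC·B·DDD·B·B·B·DDD·DDD·DDD
    A ↦ AC
    B ↦ DDD
    C ↦ B
    D ↦ B

A->AC, B->DDD, C->B, D->B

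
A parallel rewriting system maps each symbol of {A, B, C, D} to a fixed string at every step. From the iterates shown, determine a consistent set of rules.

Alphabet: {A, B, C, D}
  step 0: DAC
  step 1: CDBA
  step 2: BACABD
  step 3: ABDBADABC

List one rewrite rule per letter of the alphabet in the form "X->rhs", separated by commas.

A->D, B->AB, C->BA, D->C

  step 2 ⇒ step 3: BACABD ⇒ AB·D·BA·D·AB·C
    A ↦ D
    B ↦ AB
    C ↦ BA
    D ↦ C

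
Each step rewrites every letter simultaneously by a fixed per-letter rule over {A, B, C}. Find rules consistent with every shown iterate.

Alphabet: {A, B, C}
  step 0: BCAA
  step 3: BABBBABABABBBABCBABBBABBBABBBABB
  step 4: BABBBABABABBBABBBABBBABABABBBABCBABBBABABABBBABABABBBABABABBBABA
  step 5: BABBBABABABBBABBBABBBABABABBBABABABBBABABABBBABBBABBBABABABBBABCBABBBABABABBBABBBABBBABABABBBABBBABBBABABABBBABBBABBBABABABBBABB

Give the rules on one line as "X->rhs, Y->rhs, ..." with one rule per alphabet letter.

  step 4 ⇒ step 5: BABBBABABABBBABBBABBBABABABBBABCBABBBABABABBBABABABBBABABABBBABA ⇒ BA·BB·BA·BA·BA·BB·BA·BB·BA·BB·BA·BA·BA·BB·BA·BA·BA·BB·BA·BA·BA·BB·BA·BB·BA·BB·BA·BA·BA·BB·BA·BC·BA·BB·BA·BA·BA·BB·BA·BB·BA·BB·BA·BA·BA·BB·BA·BB·BA·BB·BA·BA·BA·BB·BA·BB·BA·BB·BA·BA·BA·BB·BA·BB
    A ↦ BB
    B ↦ BA
    C ↦ BC

A->BB, B->BA, C->BC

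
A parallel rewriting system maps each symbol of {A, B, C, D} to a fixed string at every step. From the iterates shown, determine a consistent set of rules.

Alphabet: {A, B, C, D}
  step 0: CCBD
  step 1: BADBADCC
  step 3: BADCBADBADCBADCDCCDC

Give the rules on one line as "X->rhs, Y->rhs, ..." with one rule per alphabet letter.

A->D, B->C, C->BAD, D->C

  step 0 ⇒ step 1: CCBD ⇒ BAD·BAD·C·C
    B ↦ C
    C ↦ BAD
    D ↦ C
    A ↦ D  (constrained at step 1)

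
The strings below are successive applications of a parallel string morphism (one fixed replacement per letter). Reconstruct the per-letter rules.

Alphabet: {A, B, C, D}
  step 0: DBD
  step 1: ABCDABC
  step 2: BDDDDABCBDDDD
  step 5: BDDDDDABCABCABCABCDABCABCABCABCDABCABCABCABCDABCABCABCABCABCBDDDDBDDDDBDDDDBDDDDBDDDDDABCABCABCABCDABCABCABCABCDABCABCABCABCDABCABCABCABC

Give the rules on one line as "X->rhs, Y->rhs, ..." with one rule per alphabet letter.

A->BDD, B->D, C->D, D->ABC

  step 1 ⇒ step 2: ABCDABC ⇒ BDD·D·D·ABC·BDD·D·D
    A ↦ BDD
    B ↦ D
    C ↦ D
    D ↦ ABC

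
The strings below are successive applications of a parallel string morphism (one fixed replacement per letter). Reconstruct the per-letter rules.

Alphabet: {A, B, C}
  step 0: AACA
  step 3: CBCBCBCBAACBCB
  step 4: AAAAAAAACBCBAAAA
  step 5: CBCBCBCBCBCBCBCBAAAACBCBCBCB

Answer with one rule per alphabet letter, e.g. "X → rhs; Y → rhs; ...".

A->CB, B->A, C->A

  step 4 ⇒ step 5: AAAAAAAACBCBAAAA ⇒ CB·CB·CB·CB·CB·CB·CB·CB·A·A·A·A·CB·CB·CB·CB
    A ↦ CB
    B ↦ A
    C ↦ A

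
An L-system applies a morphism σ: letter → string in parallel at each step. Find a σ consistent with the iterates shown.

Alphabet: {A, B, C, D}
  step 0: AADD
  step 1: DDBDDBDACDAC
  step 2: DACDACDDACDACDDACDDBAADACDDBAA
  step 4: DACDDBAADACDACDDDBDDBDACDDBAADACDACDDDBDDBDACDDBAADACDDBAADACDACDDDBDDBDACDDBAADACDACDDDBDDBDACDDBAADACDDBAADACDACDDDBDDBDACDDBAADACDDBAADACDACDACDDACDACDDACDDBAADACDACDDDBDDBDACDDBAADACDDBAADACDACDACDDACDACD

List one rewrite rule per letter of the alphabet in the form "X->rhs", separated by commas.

A->DDB, B->D, C->AA, D->DAC

  step 1 ⇒ step 2: DDBDDBDACDAC ⇒ DAC·DAC·D·DAC·DAC·D·DAC·DDB·AA·DAC·DDB·AA
    A ↦ DDB
    B ↦ D
    C ↦ AA
    D ↦ DAC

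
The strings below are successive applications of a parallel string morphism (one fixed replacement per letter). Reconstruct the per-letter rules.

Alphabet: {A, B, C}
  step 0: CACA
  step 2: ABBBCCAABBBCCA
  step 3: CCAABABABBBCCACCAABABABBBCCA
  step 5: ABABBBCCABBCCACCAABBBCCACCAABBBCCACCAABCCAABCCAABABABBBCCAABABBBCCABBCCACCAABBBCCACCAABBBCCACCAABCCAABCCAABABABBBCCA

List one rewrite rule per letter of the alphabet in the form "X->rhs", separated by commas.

  step 2 ⇒ step 3: ABBBCCAABBBCCA ⇒ CCA·AB·AB·AB·B·B·CCA·CCA·AB·AB·AB·B·B·CCA
    A ↦ CCA
    B ↦ AB
    C ↦ B

A->CCA, B->AB, C->B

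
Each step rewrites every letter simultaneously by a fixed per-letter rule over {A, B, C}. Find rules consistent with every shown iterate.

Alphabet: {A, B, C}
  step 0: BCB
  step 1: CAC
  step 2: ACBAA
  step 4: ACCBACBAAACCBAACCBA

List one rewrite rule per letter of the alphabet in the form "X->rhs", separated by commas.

A->CBA, B->C, C->A

  step 1 ⇒ step 2: CAC ⇒ A·CBA·A
    A ↦ CBA
    C ↦ A
  step 0 ⇒ step 1: BCB ⇒ C·A·C
    B ↦ C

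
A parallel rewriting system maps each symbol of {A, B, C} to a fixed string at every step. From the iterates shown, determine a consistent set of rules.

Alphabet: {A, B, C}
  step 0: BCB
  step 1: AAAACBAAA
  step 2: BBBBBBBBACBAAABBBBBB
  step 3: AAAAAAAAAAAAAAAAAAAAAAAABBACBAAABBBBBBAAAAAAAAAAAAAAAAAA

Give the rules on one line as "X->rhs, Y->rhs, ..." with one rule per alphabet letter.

A->BB, B->AAA, C->ACB

  step 2 ⇒ step 3: BBBBBBBBACBAAABBBBBB ⇒ AAA·AAA·AAA·AAA·AAA·AAA·AAA·AAA·BB·ACB·AAA·BB·BB·BB·AAA·AAA·AAA·AAA·AAA·AAA
    A ↦ BB
    B ↦ AAA
    C ↦ ACB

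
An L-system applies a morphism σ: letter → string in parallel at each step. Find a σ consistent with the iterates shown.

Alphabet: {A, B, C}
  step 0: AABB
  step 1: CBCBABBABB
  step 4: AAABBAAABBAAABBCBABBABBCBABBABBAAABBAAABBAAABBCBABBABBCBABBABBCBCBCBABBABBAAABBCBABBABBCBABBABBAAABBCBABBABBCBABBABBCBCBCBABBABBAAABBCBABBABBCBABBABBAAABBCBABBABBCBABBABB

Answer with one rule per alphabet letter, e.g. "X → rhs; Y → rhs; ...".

  step 0 ⇒ step 1: AABB ⇒ CB·CB·ABB·ABB
    A ↦ CB
    B ↦ ABB
    C ↦ AA  (constrained at step 1)

A->CB, B->ABB, C->AA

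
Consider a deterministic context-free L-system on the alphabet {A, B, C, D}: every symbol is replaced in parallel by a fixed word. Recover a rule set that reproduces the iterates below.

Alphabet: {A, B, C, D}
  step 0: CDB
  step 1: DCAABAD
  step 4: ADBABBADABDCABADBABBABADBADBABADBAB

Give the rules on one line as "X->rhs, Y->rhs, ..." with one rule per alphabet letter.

A->B, B->AD, C->DCA, D->AB

  step 0 ⇒ step 1: CDB ⇒ DCA·AB·AD
    B ↦ AD
    C ↦ DCA
    D ↦ AB
    A ↦ B  (constrained at step 1)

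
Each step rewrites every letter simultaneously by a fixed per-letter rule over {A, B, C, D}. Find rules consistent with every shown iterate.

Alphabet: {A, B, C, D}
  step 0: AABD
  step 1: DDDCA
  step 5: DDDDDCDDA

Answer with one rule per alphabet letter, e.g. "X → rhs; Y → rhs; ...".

A->D, B->DC, C->BA, D->A

  step 0 ⇒ step 1: AABD ⇒ D·D·DC·A
    A ↦ D
    B ↦ DC
    D ↦ A
    C ↦ BA  (constrained at step 1)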